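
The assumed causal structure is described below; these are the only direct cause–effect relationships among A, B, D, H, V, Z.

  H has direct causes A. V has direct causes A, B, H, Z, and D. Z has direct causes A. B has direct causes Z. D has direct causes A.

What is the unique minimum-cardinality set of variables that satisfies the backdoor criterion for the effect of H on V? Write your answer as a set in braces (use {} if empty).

{A}

Variables eligible for adjustment (non-descendants of H, excluding H and V): {A, B, D, Z}.
Backdoor paths from H to V:
  P1: H <- A -> Z -> B -> V
  P2: H <- A -> Z -> V
  P3: H <- A -> D -> V
  P4: H <- A -> V
The empty set is not sufficient: P1 (H <- A -> Z -> B -> V) has no collider blocking it and no conditioned non-collider, so it is open.
Try {A}:
  P1: blocked at fork node A ∈ conditioning set.
  P2: blocked at fork node A ∈ conditioning set.
  P3: blocked at fork node A ∈ conditioning set.
  P4: blocked at fork node A ∈ conditioning set.
{A} contains no descendant of H and blocks every backdoor path.
No other singleton works — e.g. {Z} leaves P3 open — so {A} is the unique smallest valid adjustment set.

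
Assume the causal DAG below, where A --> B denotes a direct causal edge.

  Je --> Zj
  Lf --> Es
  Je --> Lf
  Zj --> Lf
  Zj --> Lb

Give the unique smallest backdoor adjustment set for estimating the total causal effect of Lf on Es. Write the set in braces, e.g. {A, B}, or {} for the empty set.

{}

Variables eligible for adjustment (non-descendants of Lf, excluding Lf and Es): {Je, Lb, Zj}.
Backdoor paths from Lf to Es:
  (none)
With no backdoor paths the empty set already satisfies the criterion, and it is trivially minimal.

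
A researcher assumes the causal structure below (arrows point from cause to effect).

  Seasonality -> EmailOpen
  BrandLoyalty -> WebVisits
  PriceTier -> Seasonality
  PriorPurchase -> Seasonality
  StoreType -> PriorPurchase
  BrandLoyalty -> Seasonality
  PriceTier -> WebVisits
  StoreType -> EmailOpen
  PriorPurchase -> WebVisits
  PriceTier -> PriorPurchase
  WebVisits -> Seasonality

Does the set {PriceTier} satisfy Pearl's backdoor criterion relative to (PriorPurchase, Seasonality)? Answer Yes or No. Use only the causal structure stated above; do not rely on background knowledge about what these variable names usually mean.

Yes

Backdoor paths from PriorPurchase to Seasonality (paths whose first edge points into PriorPurchase):
  P1: PriorPurchase <- StoreType -> EmailOpen <- Seasonality
  P2: PriorPurchase <- PriceTier -> WebVisits <- BrandLoyalty -> Seasonality
  P3: PriorPurchase <- PriceTier -> WebVisits -> Seasonality
  P4: PriorPurchase <- PriceTier -> Seasonality
Condition 1 (no descendant of PriorPurchase in the set): holds — descendants of PriorPurchase are {EmailOpen, Seasonality, WebVisits}; none are in {PriceTier}.
Condition 2 (every backdoor path blocked by {PriceTier}):
  P1: blocked at collider EmailOpen (neither it nor any descendant is in the conditioning set).
  P2: blocked at fork node PriceTier ∈ conditioning set.
  P3: blocked at fork node PriceTier ∈ conditioning set.
  P4: blocked at fork node PriceTier ∈ conditioning set.
{PriceTier} satisfies the backdoor criterion.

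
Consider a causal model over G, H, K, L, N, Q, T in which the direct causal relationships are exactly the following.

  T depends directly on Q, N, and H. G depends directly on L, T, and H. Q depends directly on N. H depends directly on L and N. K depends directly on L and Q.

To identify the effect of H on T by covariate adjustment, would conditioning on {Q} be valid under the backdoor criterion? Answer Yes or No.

Backdoor paths from H to T (paths whose first edge points into H):
  P1: H <- L -> K <- Q <- N -> T
  P2: H <- L -> K <- Q -> T
  P3: H <- L -> G <- T
  P4: H <- N -> Q -> K <- L -> G <- T
  P5: H <- N -> Q -> T
  P6: H <- N -> T
Condition 1 (no descendant of H in the set): holds — descendants of H are {G, T}; none are in {Q}.
Condition 2 (every backdoor path blocked by {Q}):
  P1: blocked at collider K (neither it nor any descendant is in the conditioning set).
  P2: blocked at collider K (neither it nor any descendant is in the conditioning set).
  P3: blocked at collider G (neither it nor any descendant is in the conditioning set).
  P4: blocked at chain node Q ∈ conditioning set.
  P5: blocked at chain node Q ∈ conditioning set.
  P6: open — no interior node is in the conditioning set.
{Q} does not satisfy the backdoor criterion.

No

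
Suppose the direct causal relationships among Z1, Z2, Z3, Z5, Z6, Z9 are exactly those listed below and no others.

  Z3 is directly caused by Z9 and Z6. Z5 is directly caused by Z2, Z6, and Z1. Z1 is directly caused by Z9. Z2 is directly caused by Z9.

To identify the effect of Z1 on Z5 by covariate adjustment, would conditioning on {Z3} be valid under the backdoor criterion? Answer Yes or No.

No

Backdoor paths from Z1 to Z5 (paths whose first edge points into Z1):
  P1: Z1 <- Z9 -> Z2 -> Z5
  P2: Z1 <- Z9 -> Z3 <- Z6 -> Z5
Condition 1 (no descendant of Z1 in the set): holds — descendants of Z1 are {Z5}; none are in {Z3}.
Condition 2 (every backdoor path blocked by {Z3}):
  P1: open — no interior node is in the conditioning set.
  P2: open — collider(s) Z3 are conditioned on (or have a conditioned descendant) and no non-collider on the path is in the set.
{Z3} does not satisfy the backdoor criterion.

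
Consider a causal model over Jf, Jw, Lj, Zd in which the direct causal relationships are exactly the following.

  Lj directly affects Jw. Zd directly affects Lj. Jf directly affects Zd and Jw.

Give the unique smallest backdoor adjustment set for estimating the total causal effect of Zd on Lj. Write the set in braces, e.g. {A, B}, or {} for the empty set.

Variables eligible for adjustment (non-descendants of Zd, excluding Zd and Lj): {Jf}.
Backdoor paths from Zd to Lj:
  P1: Zd <- Jf -> Jw <- Lj
Each backdoor path contains an unconditioned collider, so every path is already blocked with the empty conditioning set:
  P1: blocked at collider Jw (neither it nor any descendant is in the conditioning set).
The empty set is therefore the unique smallest valid set.

{}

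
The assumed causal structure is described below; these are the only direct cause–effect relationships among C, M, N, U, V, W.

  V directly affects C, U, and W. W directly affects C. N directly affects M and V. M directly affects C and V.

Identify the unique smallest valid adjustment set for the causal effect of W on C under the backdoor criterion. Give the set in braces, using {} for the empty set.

{V}

Variables eligible for adjustment (non-descendants of W, excluding W and C): {M, N, U, V}.
Backdoor paths from W to C:
  P1: W <- V <- N -> M -> C
  P2: W <- V <- M -> C
  P3: W <- V -> C
The empty set is not sufficient: P1 (W <- V <- N -> M -> C) has no collider blocking it and no conditioned non-collider, so it is open.
Try {V}:
  P1: blocked at chain node V ∈ conditioning set.
  P2: blocked at chain node V ∈ conditioning set.
  P3: blocked at fork node V ∈ conditioning set.
{V} contains no descendant of W and blocks every backdoor path.
No other singleton works — e.g. {N} leaves P2 open — so {V} is the unique smallest valid adjustment set.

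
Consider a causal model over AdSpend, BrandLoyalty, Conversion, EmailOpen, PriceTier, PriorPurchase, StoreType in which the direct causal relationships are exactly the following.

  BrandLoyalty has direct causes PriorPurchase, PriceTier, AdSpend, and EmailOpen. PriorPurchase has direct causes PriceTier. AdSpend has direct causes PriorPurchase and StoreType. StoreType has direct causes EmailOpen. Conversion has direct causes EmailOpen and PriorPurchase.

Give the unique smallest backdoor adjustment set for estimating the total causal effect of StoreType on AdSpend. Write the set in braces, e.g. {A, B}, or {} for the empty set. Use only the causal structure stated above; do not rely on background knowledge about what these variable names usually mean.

Variables eligible for adjustment (non-descendants of StoreType, excluding StoreType and AdSpend): {Conversion, EmailOpen, PriceTier, PriorPurchase}.
Backdoor paths from StoreType to AdSpend:
  P1: StoreType <- EmailOpen -> Conversion <- PriorPurchase <- PriceTier -> BrandLoyalty <- AdSpend
  P2: StoreType <- EmailOpen -> Conversion <- PriorPurchase -> AdSpend
  P3: StoreType <- EmailOpen -> Conversion <- PriorPurchase -> BrandLoyalty <- AdSpend
  P4: StoreType <- EmailOpen -> BrandLoyalty <- PriceTier -> PriorPurchase -> AdSpend
  P5: StoreType <- EmailOpen -> BrandLoyalty <- PriorPurchase -> AdSpend
  P6: StoreType <- EmailOpen -> BrandLoyalty <- AdSpend
Each backdoor path contains an unconditioned collider, so every path is already blocked with the empty conditioning set:
  P1: blocked at collider Conversion (neither it nor any descendant is in the conditioning set).
  P2: blocked at collider Conversion (neither it nor any descendant is in the conditioning set).
  P3: blocked at collider Conversion (neither it nor any descendant is in the conditioning set).
  P4: blocked at collider BrandLoyalty (neither it nor any descendant is in the conditioning set).
  P5: blocked at collider BrandLoyalty (neither it nor any descendant is in the conditioning set).
  P6: blocked at collider BrandLoyalty (neither it nor any descendant is in the conditioning set).
The empty set is therefore the unique smallest valid set.

{}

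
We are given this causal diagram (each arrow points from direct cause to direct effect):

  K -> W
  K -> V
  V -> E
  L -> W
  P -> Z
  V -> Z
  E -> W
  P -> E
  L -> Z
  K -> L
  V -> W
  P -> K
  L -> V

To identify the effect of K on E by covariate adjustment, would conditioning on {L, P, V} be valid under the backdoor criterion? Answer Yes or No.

No

Backdoor paths from K to E (paths whose first edge points into K):
  P1: K <- P -> E
  P2: K <- P -> Z <- L -> V -> E
  P3: K <- P -> Z <- L -> V -> W <- E
  P4: K <- P -> Z <- L -> W <- V -> E
  P5: K <- P -> Z <- L -> W <- E
  P6: K <- P -> Z <- V <- L -> W <- E
  P7: K <- P -> Z <- V -> E
  P8: K <- P -> Z <- V -> W <- E
Condition 1 (no descendant of K in the set): FAILS — L and V are descendants of K.
Condition 2 (every backdoor path blocked by {L, P, V}):
  P1: blocked at fork node P ∈ conditioning set.
  P2: blocked at fork node P ∈ conditioning set.
  P3: blocked at fork node P ∈ conditioning set.
  P4: blocked at fork node P ∈ conditioning set.
  P5: blocked at fork node P ∈ conditioning set.
  P6: blocked at fork node P ∈ conditioning set.
  P7: blocked at fork node P ∈ conditioning set.
  P8: blocked at fork node P ∈ conditioning set.
{L, P, V} does not satisfy the backdoor criterion.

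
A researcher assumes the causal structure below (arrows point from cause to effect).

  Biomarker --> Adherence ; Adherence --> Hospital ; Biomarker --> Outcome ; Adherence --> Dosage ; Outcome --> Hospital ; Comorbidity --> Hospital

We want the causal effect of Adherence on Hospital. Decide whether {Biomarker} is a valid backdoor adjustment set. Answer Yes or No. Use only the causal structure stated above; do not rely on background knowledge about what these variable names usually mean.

Backdoor paths from Adherence to Hospital (paths whose first edge points into Adherence):
  P1: Adherence <- Biomarker -> Outcome -> Hospital
Condition 1 (no descendant of Adherence in the set): holds — descendants of Adherence are {Dosage, Hospital}; none are in {Biomarker}.
Condition 2 (every backdoor path blocked by {Biomarker}):
  P1: blocked at fork node Biomarker ∈ conditioning set.
{Biomarker} satisfies the backdoor criterion.

Yes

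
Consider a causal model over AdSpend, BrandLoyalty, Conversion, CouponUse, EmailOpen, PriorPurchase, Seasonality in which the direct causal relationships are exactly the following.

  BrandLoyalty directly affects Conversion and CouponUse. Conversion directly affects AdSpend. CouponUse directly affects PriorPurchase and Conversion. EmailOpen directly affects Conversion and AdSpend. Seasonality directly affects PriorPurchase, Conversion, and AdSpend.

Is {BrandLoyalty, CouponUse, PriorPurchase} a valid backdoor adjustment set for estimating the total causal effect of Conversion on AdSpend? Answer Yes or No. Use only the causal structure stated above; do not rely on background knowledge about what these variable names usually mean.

No

Backdoor paths from Conversion to AdSpend (paths whose first edge points into Conversion):
  P1: Conversion <- BrandLoyalty -> CouponUse -> PriorPurchase <- Seasonality -> AdSpend
  P2: Conversion <- Seasonality -> AdSpend
  P3: Conversion <- CouponUse -> PriorPurchase <- Seasonality -> AdSpend
  P4: Conversion <- EmailOpen -> AdSpend
Condition 1 (no descendant of Conversion in the set): holds — descendants of Conversion are {AdSpend}; none are in {BrandLoyalty, CouponUse, PriorPurchase}.
Condition 2 (every backdoor path blocked by {BrandLoyalty, CouponUse, PriorPurchase}):
  P1: blocked at fork node BrandLoyalty ∈ conditioning set.
  P2: open — no interior node is in the conditioning set.
  P3: blocked at fork node CouponUse ∈ conditioning set.
  P4: open — no interior node is in the conditioning set.
{BrandLoyalty, CouponUse, PriorPurchase} does not satisfy the backdoor criterion.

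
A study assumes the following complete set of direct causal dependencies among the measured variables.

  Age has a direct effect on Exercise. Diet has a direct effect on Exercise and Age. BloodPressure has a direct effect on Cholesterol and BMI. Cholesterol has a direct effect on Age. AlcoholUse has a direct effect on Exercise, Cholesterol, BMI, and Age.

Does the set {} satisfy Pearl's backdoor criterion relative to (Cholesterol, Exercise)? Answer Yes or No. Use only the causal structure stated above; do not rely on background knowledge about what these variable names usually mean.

Backdoor paths from Cholesterol to Exercise (paths whose first edge points into Cholesterol):
  P1: Cholesterol <- AlcoholUse -> Age <- Diet -> Exercise
  P2: Cholesterol <- AlcoholUse -> Age -> Exercise
  P3: Cholesterol <- AlcoholUse -> Exercise
  P4: Cholesterol <- BloodPressure -> BMI <- AlcoholUse -> Age <- Diet -> Exercise
  P5: Cholesterol <- BloodPressure -> BMI <- AlcoholUse -> Age -> Exercise
  P6: Cholesterol <- BloodPressure -> BMI <- AlcoholUse -> Exercise
Condition 1 (no descendant of Cholesterol in the set): holds — descendants of Cholesterol are {Age, Exercise}; none are in {}.
Condition 2 (every backdoor path blocked by {}):
  P1: blocked at collider Age (neither it nor any descendant is in the conditioning set).
  P2: open — no interior node is in the conditioning set.
  P3: open — no interior node is in the conditioning set.
  P4: blocked at collider BMI (neither it nor any descendant is in the conditioning set).
  P5: blocked at collider BMI (neither it nor any descendant is in the conditioning set).
  P6: blocked at collider BMI (neither it nor any descendant is in the conditioning set).
{} does not satisfy the backdoor criterion.

No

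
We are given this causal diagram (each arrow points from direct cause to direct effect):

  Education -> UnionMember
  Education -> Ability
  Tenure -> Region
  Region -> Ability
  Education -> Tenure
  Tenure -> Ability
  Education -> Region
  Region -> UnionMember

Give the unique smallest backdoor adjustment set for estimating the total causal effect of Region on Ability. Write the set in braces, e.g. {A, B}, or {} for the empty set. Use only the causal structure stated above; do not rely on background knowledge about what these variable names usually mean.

Variables eligible for adjustment (non-descendants of Region, excluding Region and Ability): {Education, Tenure}.
Backdoor paths from Region to Ability:
  P1: Region <- Education -> Tenure -> Ability
  P2: Region <- Education -> Ability
  P3: Region <- Tenure <- Education -> Ability
  P4: Region <- Tenure -> Ability
The empty set is not sufficient: P1 (Region <- Education -> Tenure -> Ability) has no collider blocking it and no conditioned non-collider, so it is open.
Try {Education, Tenure}:
  P1: blocked at fork node Education ∈ conditioning set.
  P2: blocked at fork node Education ∈ conditioning set.
  P3: blocked at chain node Tenure ∈ conditioning set.
  P4: blocked at fork node Tenure ∈ conditioning set.
{Education, Tenure} contains no descendant of Region and blocks every backdoor path.
Every element of {Education, Tenure} is needed (dropping Education leaves P2 open; dropping Tenure leaves P4 open), so no proper subset is valid.
Among all size-2 subsets of the eligible variables, only {Education, Tenure} blocks every backdoor path, so it is the unique smallest valid adjustment set.

{Education, Tenure}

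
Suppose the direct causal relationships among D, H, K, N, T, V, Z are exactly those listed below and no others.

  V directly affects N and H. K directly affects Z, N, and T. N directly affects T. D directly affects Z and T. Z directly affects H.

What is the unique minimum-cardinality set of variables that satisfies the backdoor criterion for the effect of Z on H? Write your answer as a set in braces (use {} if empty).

Variables eligible for adjustment (non-descendants of Z, excluding Z and H): {D, K, N, T, V}.
Backdoor paths from Z to H:
  P1: Z <- K -> N <- V -> H
  P2: Z <- K -> T <- N <- V -> H
  P3: Z <- D -> T <- K -> N <- V -> H
  P4: Z <- D -> T <- N <- V -> H
Each backdoor path contains an unconditioned collider, so every path is already blocked with the empty conditioning set:
  P1: blocked at collider N (neither it nor any descendant is in the conditioning set).
  P2: blocked at collider T (neither it nor any descendant is in the conditioning set).
  P3: blocked at collider T (neither it nor any descendant is in the conditioning set).
  P4: blocked at collider T (neither it nor any descendant is in the conditioning set).
The empty set is therefore the unique smallest valid set.

{}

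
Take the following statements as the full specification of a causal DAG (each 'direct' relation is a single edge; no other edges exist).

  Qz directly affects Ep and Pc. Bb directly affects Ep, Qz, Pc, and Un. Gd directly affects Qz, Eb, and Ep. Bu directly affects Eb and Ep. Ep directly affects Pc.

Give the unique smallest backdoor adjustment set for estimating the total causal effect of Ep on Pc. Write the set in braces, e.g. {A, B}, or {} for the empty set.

{Bb, Qz}

Variables eligible for adjustment (non-descendants of Ep, excluding Ep and Pc): {Bb, Bu, Eb, Gd, Qz, Un}.
Backdoor paths from Ep to Pc:
  P1: Ep <- Bu -> Eb <- Gd -> Qz <- Bb -> Pc
  P2: Ep <- Bu -> Eb <- Gd -> Qz -> Pc
  P3: Ep <- Gd -> Qz <- Bb -> Pc
  P4: Ep <- Gd -> Qz -> Pc
  P5: Ep <- Bb -> Qz -> Pc
  P6: Ep <- Bb -> Pc
  P7: Ep <- Qz <- Bb -> Pc
  P8: Ep <- Qz -> Pc
The empty set is not sufficient: P4 (Ep <- Gd -> Qz -> Pc) has no collider blocking it and no conditioned non-collider, so it is open.
Try {Bb, Qz}:
  P1: blocked at collider Eb (neither it nor any descendant is in the conditioning set).
  P2: blocked at collider Eb (neither it nor any descendant is in the conditioning set).
  P3: blocked at fork node Bb ∈ conditioning set.
  P4: blocked at chain node Qz ∈ conditioning set.
  P5: blocked at fork node Bb ∈ conditioning set.
  P6: blocked at fork node Bb ∈ conditioning set.
  P7: blocked at chain node Qz ∈ conditioning set.
  P8: blocked at fork node Qz ∈ conditioning set.
{Bb, Qz} contains no descendant of Ep and blocks every backdoor path.
Every element of {Bb, Qz} is needed (dropping Bb leaves P3 open; dropping Qz leaves P4 open), so no proper subset is valid.
Among all size-2 subsets of the eligible variables, only {Bb, Qz} blocks every backdoor path, so it is the unique smallest valid adjustment set.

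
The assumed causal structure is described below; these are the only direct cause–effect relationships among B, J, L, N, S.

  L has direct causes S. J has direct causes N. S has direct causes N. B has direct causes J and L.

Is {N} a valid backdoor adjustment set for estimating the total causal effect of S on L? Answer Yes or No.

Backdoor paths from S to L (paths whose first edge points into S):
  P1: S <- N -> J -> B <- L
Condition 1 (no descendant of S in the set): holds — descendants of S are {B, L}; none are in {N}.
Condition 2 (every backdoor path blocked by {N}):
  P1: blocked at fork node N ∈ conditioning set.
{N} satisfies the backdoor criterion.

Yes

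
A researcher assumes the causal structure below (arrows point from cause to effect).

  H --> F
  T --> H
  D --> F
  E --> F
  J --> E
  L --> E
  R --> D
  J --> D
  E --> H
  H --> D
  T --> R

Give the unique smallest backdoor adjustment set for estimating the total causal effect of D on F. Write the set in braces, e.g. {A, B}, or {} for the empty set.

Variables eligible for adjustment (non-descendants of D, excluding D and F): {E, H, J, L, R, T}.
Backdoor paths from D to F:
  P1: D <- J -> E -> H -> F
  P2: D <- J -> E -> F
  P3: D <- H <- E -> F
  P4: D <- H -> F
  P5: D <- R <- T -> H <- E -> F
  P6: D <- R <- T -> H -> F
The empty set is not sufficient: P1 (D <- J -> E -> H -> F) has no collider blocking it and no conditioned non-collider, so it is open.
Try {E, H}:
  P1: blocked at chain node E ∈ conditioning set.
  P2: blocked at chain node E ∈ conditioning set.
  P3: blocked at chain node H ∈ conditioning set.
  P4: blocked at fork node H ∈ conditioning set.
  P5: blocked at fork node E ∈ conditioning set.
  P6: blocked at chain node H ∈ conditioning set.
{E, H} contains no descendant of D and blocks every backdoor path.
Every element of {E, H} is needed (dropping E leaves P2 open; dropping H leaves P4 open), so no proper subset is valid.
Among all size-2 subsets of the eligible variables, only {E, H} blocks every backdoor path, so it is the unique smallest valid adjustment set.

{E, H}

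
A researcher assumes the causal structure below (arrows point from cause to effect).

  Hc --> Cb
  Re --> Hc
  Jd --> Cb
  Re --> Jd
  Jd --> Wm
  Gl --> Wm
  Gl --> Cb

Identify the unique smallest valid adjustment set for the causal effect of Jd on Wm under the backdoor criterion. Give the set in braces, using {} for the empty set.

Variables eligible for adjustment (non-descendants of Jd, excluding Jd and Wm): {Gl, Hc, Re}.
Backdoor paths from Jd to Wm:
  P1: Jd <- Re -> Hc -> Cb <- Gl -> Wm
Each backdoor path contains an unconditioned collider, so every path is already blocked with the empty conditioning set:
  P1: blocked at collider Cb (neither it nor any descendant is in the conditioning set).
The empty set is therefore the unique smallest valid set.

{}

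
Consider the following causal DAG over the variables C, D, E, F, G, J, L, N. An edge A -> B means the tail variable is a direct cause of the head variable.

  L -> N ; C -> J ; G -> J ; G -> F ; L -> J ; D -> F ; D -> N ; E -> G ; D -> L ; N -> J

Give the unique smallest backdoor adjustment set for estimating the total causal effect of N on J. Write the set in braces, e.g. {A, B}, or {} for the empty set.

{L}

Variables eligible for adjustment (non-descendants of N, excluding N and J): {C, D, E, F, G, L}.
Backdoor paths from N to J:
  P1: N <- D -> L -> J
  P2: N <- D -> F <- G -> J
  P3: N <- L <- D -> F <- G -> J
  P4: N <- L -> J
The empty set is not sufficient: P1 (N <- D -> L -> J) has no collider blocking it and no conditioned non-collider, so it is open.
Try {L}:
  P1: blocked at chain node L ∈ conditioning set.
  P2: blocked at collider F (neither it nor any descendant is in the conditioning set).
  P3: blocked at chain node L ∈ conditioning set.
  P4: blocked at fork node L ∈ conditioning set.
{L} contains no descendant of N and blocks every backdoor path.
No other singleton works — e.g. {D} leaves P4 open — so {L} is the unique smallest valid adjustment set.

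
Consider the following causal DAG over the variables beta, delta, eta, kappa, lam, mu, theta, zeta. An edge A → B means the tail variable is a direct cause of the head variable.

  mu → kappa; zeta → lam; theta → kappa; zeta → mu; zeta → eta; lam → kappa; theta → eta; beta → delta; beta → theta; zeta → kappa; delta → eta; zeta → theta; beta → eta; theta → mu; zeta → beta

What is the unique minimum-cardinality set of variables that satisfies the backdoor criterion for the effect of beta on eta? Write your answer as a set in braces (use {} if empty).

Variables eligible for adjustment (non-descendants of beta, excluding beta and eta): {lam, zeta}.
Backdoor paths from beta to eta:
  P1: beta <- zeta -> theta -> eta
  P2: beta <- zeta -> lam -> kappa <- theta -> eta
  P3: beta <- zeta -> lam -> kappa <- mu <- theta -> eta
  P4: beta <- zeta -> mu <- theta -> eta
  P5: beta <- zeta -> mu -> kappa <- theta -> eta
  P6: beta <- zeta -> eta
  P7: beta <- zeta -> kappa <- theta -> eta
  P8: beta <- zeta -> kappa <- mu <- theta -> eta
The empty set is not sufficient: P1 (beta <- zeta -> theta -> eta) has no collider blocking it and no conditioned non-collider, so it is open.
Try {zeta}:
  P1: blocked at fork node zeta ∈ conditioning set.
  P2: blocked at fork node zeta ∈ conditioning set.
  P3: blocked at fork node zeta ∈ conditioning set.
  P4: blocked at fork node zeta ∈ conditioning set.
  P5: blocked at fork node zeta ∈ conditioning set.
  P6: blocked at fork node zeta ∈ conditioning set.
  P7: blocked at fork node zeta ∈ conditioning set.
  P8: blocked at fork node zeta ∈ conditioning set.
{zeta} contains no descendant of beta and blocks every backdoor path.
No other singleton works — e.g. {lam} leaves P1 open — so {zeta} is the unique smallest valid adjustment set.

{zeta}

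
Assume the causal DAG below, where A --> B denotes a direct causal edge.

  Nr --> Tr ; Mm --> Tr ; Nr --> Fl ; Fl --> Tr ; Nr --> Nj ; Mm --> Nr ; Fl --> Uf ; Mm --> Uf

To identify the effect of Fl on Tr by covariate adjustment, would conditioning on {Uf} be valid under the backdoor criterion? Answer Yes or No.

Backdoor paths from Fl to Tr (paths whose first edge points into Fl):
  P1: Fl <- Nr <- Mm -> Tr
  P2: Fl <- Nr -> Tr
Condition 1 (no descendant of Fl in the set): FAILS — Uf is a descendant of Fl.
Condition 2 (every backdoor path blocked by {Uf}):
  P1: open — no interior node is in the conditioning set.
  P2: open — no interior node is in the conditioning set.
{Uf} does not satisfy the backdoor criterion.

No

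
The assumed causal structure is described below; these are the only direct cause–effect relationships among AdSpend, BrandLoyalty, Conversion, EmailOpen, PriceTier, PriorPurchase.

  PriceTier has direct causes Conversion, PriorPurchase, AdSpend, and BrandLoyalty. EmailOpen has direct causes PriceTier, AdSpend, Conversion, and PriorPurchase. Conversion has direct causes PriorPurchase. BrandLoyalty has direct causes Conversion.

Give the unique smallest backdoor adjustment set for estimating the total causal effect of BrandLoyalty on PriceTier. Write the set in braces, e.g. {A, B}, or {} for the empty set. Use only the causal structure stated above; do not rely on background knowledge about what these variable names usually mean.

Variables eligible for adjustment (non-descendants of BrandLoyalty, excluding BrandLoyalty and PriceTier): {AdSpend, Conversion, PriorPurchase}.
Backdoor paths from BrandLoyalty to PriceTier:
  P1: BrandLoyalty <- Conversion <- PriorPurchase -> PriceTier
  P2: BrandLoyalty <- Conversion <- PriorPurchase -> EmailOpen <- AdSpend -> PriceTier
  P3: BrandLoyalty <- Conversion <- PriorPurchase -> EmailOpen <- PriceTier
  P4: BrandLoyalty <- Conversion -> PriceTier
  P5: BrandLoyalty <- Conversion -> EmailOpen <- PriorPurchase -> PriceTier
  P6: BrandLoyalty <- Conversion -> EmailOpen <- AdSpend -> PriceTier
  P7: BrandLoyalty <- Conversion -> EmailOpen <- PriceTier
The empty set is not sufficient: P1 (BrandLoyalty <- Conversion <- PriorPurchase -> PriceTier) has no collider blocking it and no conditioned non-collider, so it is open.
Try {Conversion}:
  P1: blocked at chain node Conversion ∈ conditioning set.
  P2: blocked at chain node Conversion ∈ conditioning set.
  P3: blocked at chain node Conversion ∈ conditioning set.
  P4: blocked at fork node Conversion ∈ conditioning set.
  P5: blocked at fork node Conversion ∈ conditioning set.
  P6: blocked at fork node Conversion ∈ conditioning set.
  P7: blocked at fork node Conversion ∈ conditioning set.
{Conversion} contains no descendant of BrandLoyalty and blocks every backdoor path.
No other singleton works — e.g. {PriorPurchase} leaves P4 open — so {Conversion} is the unique smallest valid adjustment set.

{Conversion}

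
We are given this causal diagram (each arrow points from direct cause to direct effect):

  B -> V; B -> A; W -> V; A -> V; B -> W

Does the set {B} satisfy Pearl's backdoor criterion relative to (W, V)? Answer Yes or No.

Backdoor paths from W to V (paths whose first edge points into W):
  P1: W <- B -> A -> V
  P2: W <- B -> V
Condition 1 (no descendant of W in the set): holds — descendants of W are {V}; none are in {B}.
Condition 2 (every backdoor path blocked by {B}):
  P1: blocked at fork node B ∈ conditioning set.
  P2: blocked at fork node B ∈ conditioning set.
{B} satisfies the backdoor criterion.

Yes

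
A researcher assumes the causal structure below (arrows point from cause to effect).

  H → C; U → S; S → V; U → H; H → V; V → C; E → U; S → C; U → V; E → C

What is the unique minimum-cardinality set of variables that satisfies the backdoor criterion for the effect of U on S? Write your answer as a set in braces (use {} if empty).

Variables eligible for adjustment (non-descendants of U, excluding U and S): {E}.
Backdoor paths from U to S:
  P1: U <- E -> C <- H -> V <- S
  P2: U <- E -> C <- S
  P3: U <- E -> C <- V <- S
Each backdoor path contains an unconditioned collider, so every path is already blocked with the empty conditioning set:
  P1: blocked at collider C (neither it nor any descendant is in the conditioning set).
  P2: blocked at collider C (neither it nor any descendant is in the conditioning set).
  P3: blocked at collider C (neither it nor any descendant is in the conditioning set).
The empty set is therefore the unique smallest valid set.

{}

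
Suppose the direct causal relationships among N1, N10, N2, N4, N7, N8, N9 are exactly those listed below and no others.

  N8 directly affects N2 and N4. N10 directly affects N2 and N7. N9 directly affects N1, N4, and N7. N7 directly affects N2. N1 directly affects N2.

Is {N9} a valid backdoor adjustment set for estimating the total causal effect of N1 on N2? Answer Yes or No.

Yes

Backdoor paths from N1 to N2 (paths whose first edge points into N1):
  P1: N1 <- N9 -> N4 <- N8 -> N2
  P2: N1 <- N9 -> N7 <- N10 -> N2
  P3: N1 <- N9 -> N7 -> N2
Condition 1 (no descendant of N1 in the set): holds — descendants of N1 are {N2}; none are in {N9}.
Condition 2 (every backdoor path blocked by {N9}):
  P1: blocked at fork node N9 ∈ conditioning set.
  P2: blocked at fork node N9 ∈ conditioning set.
  P3: blocked at fork node N9 ∈ conditioning set.
{N9} satisfies the backdoor criterion.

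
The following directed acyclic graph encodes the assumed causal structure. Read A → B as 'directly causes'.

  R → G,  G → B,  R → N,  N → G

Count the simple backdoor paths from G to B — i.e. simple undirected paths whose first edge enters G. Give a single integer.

0

A backdoor path from G to B is any simple undirected path whose first edge points into G (i.e. leaves G via a parent).
Parents of G: {N, R}.
No simple path from any parent of G reaches B without revisiting G, so there are no backdoor paths.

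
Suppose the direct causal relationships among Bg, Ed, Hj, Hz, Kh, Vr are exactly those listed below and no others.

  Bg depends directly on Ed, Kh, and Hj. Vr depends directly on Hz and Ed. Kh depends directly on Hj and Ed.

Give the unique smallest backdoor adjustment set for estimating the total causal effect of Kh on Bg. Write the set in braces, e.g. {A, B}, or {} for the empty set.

Variables eligible for adjustment (non-descendants of Kh, excluding Kh and Bg): {Ed, Hj, Hz, Vr}.
Backdoor paths from Kh to Bg:
  P1: Kh <- Hj -> Bg
  P2: Kh <- Ed -> Bg
The empty set is not sufficient: P1 (Kh <- Hj -> Bg) has no collider blocking it and no conditioned non-collider, so it is open.
Try {Ed, Hj}:
  P1: blocked at fork node Hj ∈ conditioning set.
  P2: blocked at fork node Ed ∈ conditioning set.
{Ed, Hj} contains no descendant of Kh and blocks every backdoor path.
Every element of {Ed, Hj} is needed (dropping Ed leaves P2 open; dropping Hj leaves P1 open), so no proper subset is valid.
Among all size-2 subsets of the eligible variables, only {Ed, Hj} blocks every backdoor path, so it is the unique smallest valid adjustment set.

{Ed, Hj}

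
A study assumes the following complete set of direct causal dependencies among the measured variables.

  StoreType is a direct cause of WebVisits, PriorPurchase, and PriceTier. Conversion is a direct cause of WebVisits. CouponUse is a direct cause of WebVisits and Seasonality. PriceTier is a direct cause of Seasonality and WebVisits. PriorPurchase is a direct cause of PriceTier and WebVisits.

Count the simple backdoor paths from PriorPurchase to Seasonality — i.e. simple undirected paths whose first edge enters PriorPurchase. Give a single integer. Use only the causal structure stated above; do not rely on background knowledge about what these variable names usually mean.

A backdoor path from PriorPurchase to Seasonality is any simple undirected path whose first edge points into PriorPurchase (i.e. leaves PriorPurchase via a parent).
Parents of PriorPurchase: {StoreType}.
Enumerating:
  P1: PriorPurchase <- StoreType -> PriceTier -> WebVisits <- CouponUse -> Seasonality
  P2: PriorPurchase <- StoreType -> PriceTier -> Seasonality
  P3: PriorPurchase <- StoreType -> WebVisits <- CouponUse -> Seasonality
  P4: PriorPurchase <- StoreType -> WebVisits <- PriceTier -> Seasonality
That exhausts the simple backdoor paths. Count: 4.

4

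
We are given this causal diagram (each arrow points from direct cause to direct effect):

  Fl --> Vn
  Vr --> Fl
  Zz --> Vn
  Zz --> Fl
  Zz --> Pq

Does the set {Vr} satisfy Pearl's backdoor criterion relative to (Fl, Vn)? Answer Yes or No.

Backdoor paths from Fl to Vn (paths whose first edge points into Fl):
  P1: Fl <- Zz -> Vn
Condition 1 (no descendant of Fl in the set): holds — descendants of Fl are {Vn}; none are in {Vr}.
Condition 2 (every backdoor path blocked by {Vr}):
  P1: open — no interior node is in the conditioning set.
{Vr} does not satisfy the backdoor criterion.

No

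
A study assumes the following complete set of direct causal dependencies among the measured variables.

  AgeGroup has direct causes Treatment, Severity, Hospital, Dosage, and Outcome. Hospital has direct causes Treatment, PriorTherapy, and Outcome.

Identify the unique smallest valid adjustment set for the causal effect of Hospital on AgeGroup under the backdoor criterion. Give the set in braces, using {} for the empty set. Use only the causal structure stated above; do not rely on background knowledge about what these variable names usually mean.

Variables eligible for adjustment (non-descendants of Hospital, excluding Hospital and AgeGroup): {Dosage, Outcome, PriorTherapy, Severity, Treatment}.
Backdoor paths from Hospital to AgeGroup:
  P1: Hospital <- Outcome -> AgeGroup
  P2: Hospital <- Treatment -> AgeGroup
The empty set is not sufficient: P1 (Hospital <- Outcome -> AgeGroup) has no collider blocking it and no conditioned non-collider, so it is open.
Try {Outcome, Treatment}:
  P1: blocked at fork node Outcome ∈ conditioning set.
  P2: blocked at fork node Treatment ∈ conditioning set.
{Outcome, Treatment} contains no descendant of Hospital and blocks every backdoor path.
Every element of {Outcome, Treatment} is needed (dropping Outcome leaves P1 open; dropping Treatment leaves P2 open), so no proper subset is valid.
Among all size-2 subsets of the eligible variables, only {Outcome, Treatment} blocks every backdoor path, so it is the unique smallest valid adjustment set.

{Outcome, Treatment}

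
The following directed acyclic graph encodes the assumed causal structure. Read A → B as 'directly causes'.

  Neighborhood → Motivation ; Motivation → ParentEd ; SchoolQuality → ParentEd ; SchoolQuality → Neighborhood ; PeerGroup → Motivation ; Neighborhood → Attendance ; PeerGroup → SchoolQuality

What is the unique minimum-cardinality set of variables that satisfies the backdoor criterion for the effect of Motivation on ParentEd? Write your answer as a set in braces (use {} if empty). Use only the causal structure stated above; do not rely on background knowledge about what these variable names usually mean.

{SchoolQuality}

Variables eligible for adjustment (non-descendants of Motivation, excluding Motivation and ParentEd): {Attendance, Neighborhood, PeerGroup, SchoolQuality}.
Backdoor paths from Motivation to ParentEd:
  P1: Motivation <- PeerGroup -> SchoolQuality -> ParentEd
  P2: Motivation <- Neighborhood <- SchoolQuality -> ParentEd
The empty set is not sufficient: P1 (Motivation <- PeerGroup -> SchoolQuality -> ParentEd) has no collider blocking it and no conditioned non-collider, so it is open.
Try {SchoolQuality}:
  P1: blocked at chain node SchoolQuality ∈ conditioning set.
  P2: blocked at fork node SchoolQuality ∈ conditioning set.
{SchoolQuality} contains no descendant of Motivation and blocks every backdoor path.
No other singleton works — e.g. {PeerGroup} leaves P2 open — so {SchoolQuality} is the unique smallest valid adjustment set.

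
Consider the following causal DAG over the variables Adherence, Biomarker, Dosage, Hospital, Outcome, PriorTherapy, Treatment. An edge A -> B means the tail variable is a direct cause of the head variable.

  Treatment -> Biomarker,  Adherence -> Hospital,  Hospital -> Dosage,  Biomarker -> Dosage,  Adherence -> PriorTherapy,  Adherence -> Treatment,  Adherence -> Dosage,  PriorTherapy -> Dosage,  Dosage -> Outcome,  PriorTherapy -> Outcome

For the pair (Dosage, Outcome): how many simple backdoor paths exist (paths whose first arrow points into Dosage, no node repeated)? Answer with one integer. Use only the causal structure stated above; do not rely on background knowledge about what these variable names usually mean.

A backdoor path from Dosage to Outcome is any simple undirected path whose first edge points into Dosage (i.e. leaves Dosage via a parent).
Parents of Dosage: {Adherence, Biomarker, Hospital, PriorTherapy}.
Enumerating:
  P1: Dosage <- Adherence -> PriorTherapy -> Outcome
  P2: Dosage <- Biomarker <- Treatment <- Adherence -> PriorTherapy -> Outcome
  P3: Dosage <- Hospital <- Adherence -> PriorTherapy -> Outcome
  P4: Dosage <- PriorTherapy -> Outcome
That exhausts the simple backdoor paths. Count: 4.

4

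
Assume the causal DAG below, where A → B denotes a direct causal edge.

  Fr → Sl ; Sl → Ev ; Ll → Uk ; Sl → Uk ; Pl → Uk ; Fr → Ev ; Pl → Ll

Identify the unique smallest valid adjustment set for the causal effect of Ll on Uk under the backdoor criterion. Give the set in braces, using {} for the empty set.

Variables eligible for adjustment (non-descendants of Ll, excluding Ll and Uk): {Ev, Fr, Pl, Sl}.
Backdoor paths from Ll to Uk:
  P1: Ll <- Pl -> Uk
The empty set is not sufficient: P1 (Ll <- Pl -> Uk) has no collider blocking it and no conditioned non-collider, so it is open.
Try {Pl}:
  P1: blocked at fork node Pl ∈ conditioning set.
{Pl} contains no descendant of Ll and blocks every backdoor path.
No other singleton works — e.g. {Fr} leaves P1 open — so {Pl} is the unique smallest valid adjustment set.

{Pl}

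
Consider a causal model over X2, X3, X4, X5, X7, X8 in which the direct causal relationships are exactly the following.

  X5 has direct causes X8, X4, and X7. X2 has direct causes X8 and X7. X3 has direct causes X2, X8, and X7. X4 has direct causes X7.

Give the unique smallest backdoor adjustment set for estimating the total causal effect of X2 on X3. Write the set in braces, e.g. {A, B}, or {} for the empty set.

Variables eligible for adjustment (non-descendants of X2, excluding X2 and X3): {X4, X5, X7, X8}.
Backdoor paths from X2 to X3:
  P1: X2 <- X8 -> X3
  P2: X2 <- X8 -> X5 <- X7 -> X3
  P3: X2 <- X8 -> X5 <- X4 <- X7 -> X3
  P4: X2 <- X7 -> X4 -> X5 <- X8 -> X3
  P5: X2 <- X7 -> X3
  P6: X2 <- X7 -> X5 <- X8 -> X3
The empty set is not sufficient: P1 (X2 <- X8 -> X3) has no collider blocking it and no conditioned non-collider, so it is open.
Try {X7, X8}:
  P1: blocked at fork node X8 ∈ conditioning set.
  P2: blocked at fork node X8 ∈ conditioning set.
  P3: blocked at fork node X8 ∈ conditioning set.
  P4: blocked at fork node X7 ∈ conditioning set.
  P5: blocked at fork node X7 ∈ conditioning set.
  P6: blocked at fork node X7 ∈ conditioning set.
{X7, X8} contains no descendant of X2 and blocks every backdoor path.
Every element of {X7, X8} is needed (dropping X7 leaves P5 open; dropping X8 leaves P1 open), so no proper subset is valid.
Among all size-2 subsets of the eligible variables, only {X7, X8} blocks every backdoor path, so it is the unique smallest valid adjustment set.

{X7, X8}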